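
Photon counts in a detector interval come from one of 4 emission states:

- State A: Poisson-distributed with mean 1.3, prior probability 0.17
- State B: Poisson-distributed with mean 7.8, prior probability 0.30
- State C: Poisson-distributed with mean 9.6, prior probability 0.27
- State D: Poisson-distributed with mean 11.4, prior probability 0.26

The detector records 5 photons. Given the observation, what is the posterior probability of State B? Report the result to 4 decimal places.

0.6148

P(component k | x) = π_k·f_k(x) / marginal(x), where marginal(x) = Σ_j π_j·f_j(x).
Poisson probabilities:
  L_A = e^(−1.3)·1.3^5/5! = 0.00843243
  L_B = e^(−7.8)·7.8^5/5! = 0.0985814
  L_C = e^(−9.6)·9.6^5/5! = 0.0460201
  L_D = e^(−11.4)·11.4^5/5! = 0.0179633
Unnormalised posteriors:
  π_A·L_A = 0.17 × 0.00843243 = 0.00143351
  π_B·L_B = 0.30 × 0.0985814 = 0.0295744
  π_C·L_C = 0.27 × 0.0460201 = 0.0124254
  π_D·L_D = 0.26 × 0.0179633 = 0.00467046
Sum: 0.00143351 + 0.0295744 + 0.0124254 + 0.00467046 = 0.0481038
So the posterior for State B is 0.0295744 / 0.0481038 ≈ 0.6148.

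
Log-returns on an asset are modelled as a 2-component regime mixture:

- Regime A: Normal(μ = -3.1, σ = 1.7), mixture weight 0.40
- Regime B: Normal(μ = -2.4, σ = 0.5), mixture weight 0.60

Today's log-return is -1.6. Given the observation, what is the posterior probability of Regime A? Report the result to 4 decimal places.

0.3233

Posterior ∝ prior × likelihood, so P(k | x) ∝ π_k f_k(x); normalise over all components.
Normal densities:
  p_A = (1/(1.7·√(2π)))·exp(−(-1.6−-3.1)²/(2·1.7²)) = 0.234672·exp(-0.38927) = 0.159002
  p_B = (1/(0.5·√(2π)))·exp(−(-1.6−-2.4)²/(2·0.5²)) = 0.797885·exp(-1.28000) = 0.221842
Prior × likelihood for each component:
  π_A·p_A = 0.40 × 0.159002 = 0.0636007
  π_B·p_B = 0.60 × 0.221842 = 0.133105
Denominator: 0.0636007 + 0.133105 = 0.196706
P(Regime A | x) = 0.0636007 / 0.196706 ≈ 0.3233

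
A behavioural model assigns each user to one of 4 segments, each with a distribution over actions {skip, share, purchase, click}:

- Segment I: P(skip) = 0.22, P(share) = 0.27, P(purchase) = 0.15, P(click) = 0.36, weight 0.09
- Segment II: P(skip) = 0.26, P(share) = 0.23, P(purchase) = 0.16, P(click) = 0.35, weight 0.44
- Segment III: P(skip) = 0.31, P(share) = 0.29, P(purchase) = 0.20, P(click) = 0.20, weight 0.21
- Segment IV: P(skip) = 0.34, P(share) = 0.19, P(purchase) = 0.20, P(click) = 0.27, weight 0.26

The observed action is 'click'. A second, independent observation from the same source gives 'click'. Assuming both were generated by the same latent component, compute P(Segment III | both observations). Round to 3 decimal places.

Apply Bayes' rule: the posterior for each component is proportional to its prior times its likelihood at x.
Since both observations come from the same component, the likelihood for component k is f_k(x₁)·f_k(x₂).
  p_I = [P(click | comp) = 0.36] × [0.36] = 0.1296
  p_II = [P(click | comp) = 0.35] × [0.35] = 0.1225
  p_III = [P(click | comp) = 0.20] × [0.2] = 0.04
  p_IV = [P(click | comp) = 0.27] × [0.27] = 0.0729
Prior × likelihood for each component:
  π_I·p_I = 0.09 × 0.1296 = 0.011664
  π_II·p_II = 0.44 × 0.1225 = 0.0539
  π_III·p_III = 0.21 × 0.04 = 0.0084
  π_IV·p_IV = 0.26 × 0.0729 = 0.018954
Sum: 0.011664 + 0.0539 + 0.0084 + 0.018954 = 0.092918
P(Segment III | x) = 0.0084 / 0.092918 ≈ 0.090

0.090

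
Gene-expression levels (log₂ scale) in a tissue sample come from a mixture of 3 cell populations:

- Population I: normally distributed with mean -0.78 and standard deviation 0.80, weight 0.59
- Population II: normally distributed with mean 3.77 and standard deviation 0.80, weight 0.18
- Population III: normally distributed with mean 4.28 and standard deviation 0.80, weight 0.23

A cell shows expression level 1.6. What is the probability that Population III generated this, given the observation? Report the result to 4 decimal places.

0.0676

P(component k | x) = π_k·f_k(x) / marginal(x), where marginal(x) = Σ_j π_j·f_j(x).
Component likelihoods at x = 1.6:
  p_I = (1/(0.80·√(2π)))·exp(−(1.6−-0.78)²/(2·0.80²)) = 0.498678·exp(-4.42531) = 0.00596941
  p_II = (1/(0.80·√(2π)))·exp(−(1.6−3.77)²/(2·0.80²)) = 0.498678·exp(-3.67883) = 0.0125929
  p_III = (1/(0.80·√(2π)))·exp(−(1.6−4.28)²/(2·0.80²)) = 0.498678·exp(-5.61125) = 0.00182341
Multiply by the mixture weights:
  π_I·p_I = 0.59 × 0.00596941 = 0.00352195
  π_II·p_II = 0.18 × 0.0125929 = 0.00226672
  π_III·p_III = 0.23 × 0.00182341 = 0.000419385
Evidence: 0.00352195 + 0.00226672 + 0.000419385 = 0.00620806
Responsibility of Population III: 0.000419385 / 0.00620806 ≈ 0.0676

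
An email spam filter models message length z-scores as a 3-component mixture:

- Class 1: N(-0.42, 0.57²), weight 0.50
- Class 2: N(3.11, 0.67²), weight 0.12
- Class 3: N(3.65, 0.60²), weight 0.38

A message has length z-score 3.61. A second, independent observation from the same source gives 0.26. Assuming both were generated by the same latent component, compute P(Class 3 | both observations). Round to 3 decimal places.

0.005

Posterior ∝ prior × likelihood, so P(k | x) ∝ π_k f_k(x); normalise over all components.
Since both observations come from the same component, the likelihood for component k is f_k(x₁)·f_k(x₂).
  p_1 = [(1/(0.57·√(2π)))·exp(−(3.61−-0.42)²/(2·0.57²)) = 0.699899·exp(-24.99369) = 9.78168e-12] × [0.34355] = 3.36049e-12
  p_2 = [(1/(0.67·√(2π)))·exp(−(3.61−3.11)²/(2·0.67²)) = 0.595436·exp(-0.27846) = 0.450715] × [7.01008e-05] = 3.15955e-05
  p_3 = [(1/(0.60·√(2π)))·exp(−(3.61−3.65)²/(2·0.60²)) = 0.664904·exp(-0.00222) = 0.663428] × [7.77814e-08] = 5.16024e-08
Unnormalised posteriors:
  π_1·p_1 = 0.50 × 3.36049e-12 = 1.68025e-12
  π_2·p_2 = 0.12 × 3.15955e-05 = 3.79146e-06
  π_3·p_3 = 0.38 × 5.16024e-08 = 1.96089e-08
Marginal: 1.68025e-12 + 3.79146e-06 + 1.96089e-08 = 3.81107e-06
P(Class 3 | x₁,x₂) = 1.96089e-08 / 3.81107e-06 ≈ 0.005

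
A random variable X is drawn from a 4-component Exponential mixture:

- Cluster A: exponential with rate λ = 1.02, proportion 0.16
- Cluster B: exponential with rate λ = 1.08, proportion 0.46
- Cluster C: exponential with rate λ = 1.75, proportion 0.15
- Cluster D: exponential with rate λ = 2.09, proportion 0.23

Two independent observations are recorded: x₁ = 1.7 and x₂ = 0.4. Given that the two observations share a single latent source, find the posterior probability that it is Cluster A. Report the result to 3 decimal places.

0.197

P(component k | x) = π_k·f_k(x) / marginal(x), where marginal(x) = Σ_j π_j·f_j(x).
Since both observations come from the same component, the likelihood for component k is f_k(x₁)·f_k(x₂).
  p_A = [0.180108] × [0.678278] = 0.122164
  p_B = [0.17221] × [0.701146] = 0.120745
  p_C = [0.089333] × [0.869024] = 0.0776326
  p_D = [0.0598547] × [0.905891] = 0.0542218
Weight by the priors:
  π_A·p_A = 0.16 × 0.122164 = 0.0195462
  π_B·p_B = 0.46 × 0.120745 = 0.0555425
  π_C·p_C = 0.15 × 0.0776326 = 0.0116449
  π_D·p_D = 0.23 × 0.0542218 = 0.012471
Sum: 0.0195462 + 0.0555425 + 0.0116449 + 0.012471 = 0.0992046
So the posterior for Cluster A is 0.0195462 / 0.0992046 ≈ 0.197.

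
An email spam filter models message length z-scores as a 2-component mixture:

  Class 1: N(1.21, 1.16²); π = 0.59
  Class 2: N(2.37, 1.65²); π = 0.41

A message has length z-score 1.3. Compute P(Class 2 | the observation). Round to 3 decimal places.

0.284

Apply Bayes' rule: the posterior for each component is proportional to its prior times its likelihood at x.
Evaluate each component's likelihood at the observed value:
  L_1 = 0.342882
  L_2 = 0.195933
Prior × likelihood for each component:
  w_1·L_1 = 0.59 × 0.342882 = 0.2023
  w_2·L_2 = 0.41 × 0.195933 = 0.0803327
Denominator: 0.2023 + 0.0803327 = 0.282633
Responsibility of Class 2: 0.0803327 / 0.282633 ≈ 0.284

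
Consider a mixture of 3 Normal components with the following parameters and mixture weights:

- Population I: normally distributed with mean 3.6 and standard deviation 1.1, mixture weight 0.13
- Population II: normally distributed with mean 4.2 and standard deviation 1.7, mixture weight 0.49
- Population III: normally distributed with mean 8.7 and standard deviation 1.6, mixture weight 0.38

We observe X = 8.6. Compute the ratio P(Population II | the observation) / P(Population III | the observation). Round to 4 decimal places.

0.0427

Posterior odds = (w_i f_i(x)) / (w_j f_j(x)); the normalising sum cancels.
Component likelihoods at x = 8.6:
  f_I = (1/(1.1·√(2π)))·exp(−(8.6−3.6)²/(2·1.1²)) = 0.362675·exp(-10.33058) = 1.18305e-05
  f_II = (1/(1.7·√(2π)))·exp(−(8.6−4.2)²/(2·1.7²)) = 0.234672·exp(-3.34948) = 0.00823759
  f_III = (1/(1.6·√(2π)))·exp(−(8.6−8.7)²/(2·1.6²)) = 0.249339·exp(-0.00195) = 0.248852
0.00403642 / 0.0945639 ≈ 0.0427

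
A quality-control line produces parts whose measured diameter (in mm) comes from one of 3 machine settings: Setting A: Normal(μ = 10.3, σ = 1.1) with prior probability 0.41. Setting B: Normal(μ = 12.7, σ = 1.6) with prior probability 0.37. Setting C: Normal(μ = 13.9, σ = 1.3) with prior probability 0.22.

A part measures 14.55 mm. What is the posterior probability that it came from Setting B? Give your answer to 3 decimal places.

P(component k | x) = w_k·f_k(x) / marginal(x), where marginal(x) = Σ_j w_j·f_j(x).
Evaluate each component's likelihood at the observed value:
  p_A = (1/(1.1·√(2π)))·exp(−(14.55−10.3)²/(2·1.1²)) = 0.362675·exp(-7.46384) = 0.000207975
  p_B = (1/(1.6·√(2π)))·exp(−(14.55−12.7)²/(2·1.6²)) = 0.249339·exp(-0.66846) = 0.127786
  p_C = (1/(1.3·√(2π)))·exp(−(14.55−13.9)²/(2·1.3²)) = 0.306879·exp(-0.12500) = 0.270819
Weight by the priors:
  w_A·p_A = 0.41 × 0.000207975 = 8.52698e-05
  w_B·p_B = 0.37 × 0.127786 = 0.0472808
  w_C·p_C = 0.22 × 0.270819 = 0.0595803
Marginal: 8.52698e-05 + 0.0472808 + 0.0595803 = 0.106946
P(Setting B | data) = 0.0472808 / 0.106946 ≈ 0.442

0.442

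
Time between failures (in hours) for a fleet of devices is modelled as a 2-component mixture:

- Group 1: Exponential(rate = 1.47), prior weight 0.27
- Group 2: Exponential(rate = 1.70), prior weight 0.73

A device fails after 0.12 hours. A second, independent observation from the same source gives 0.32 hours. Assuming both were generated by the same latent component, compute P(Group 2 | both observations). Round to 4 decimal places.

Posterior ∝ prior × likelihood, so P(k | x) ∝ w_k f_k(x); normalise over all components.
Since both observations come from the same component, the likelihood for component k is f_k(x₁)·f_k(x₂).
  L_1 = [1.23228] × [0.918386] = 1.1317
  L_2 = [1.38629] × [0.986717] = 1.36787
Prior × likelihood for each component:
  w_1·L_1 = 0.27 × 1.1317 = 0.30556
  w_2·L_2 = 0.73 × 1.36787 = 0.998547
Evidence: 0.30556 + 0.998547 = 1.30411
So the posterior for Group 2 is 0.998547 / 1.30411 ≈ 0.7657.

0.7657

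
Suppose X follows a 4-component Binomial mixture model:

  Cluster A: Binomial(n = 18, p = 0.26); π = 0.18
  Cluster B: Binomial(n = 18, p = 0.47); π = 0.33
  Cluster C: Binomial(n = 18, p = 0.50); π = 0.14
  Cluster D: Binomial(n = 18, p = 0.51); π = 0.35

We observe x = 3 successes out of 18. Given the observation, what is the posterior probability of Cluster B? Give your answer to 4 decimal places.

0.0648

Apply Bayes' rule: the posterior for each component is proportional to its prior times its likelihood at x.
Component likelihoods at x = 3 successes out of 18:
  p_A = C(18,3)·0.26^3·0.74^15 = 816·0.017576·0.0109264 = 0.156706
  p_B = C(18,3)·0.47^3·0.53^15 = 816·0.103823·7.31372e-05 = 0.00619615
  p_C = C(18,3)·0.50^3·0.50^15 = 816·0.125·3.05176e-05 = 0.00311279
  p_D = C(18,3)·0.51^3·0.49^15 = 816·0.132651·2.25393e-05 = 0.00243973
Weight by the priors:
  w_A·p_A = 0.18 × 0.156706 = 0.0282071
  w_B·p_B = 0.33 × 0.00619615 = 0.00204473
  w_C·p_C = 0.14 × 0.00311279 = 0.000435791
  w_D·p_D = 0.35 × 0.00243973 = 0.000853906
Evidence: 0.0282071 + 0.00204473 + 0.000435791 + 0.000853906 = 0.0315415
So the posterior for Cluster B is 0.00204473 / 0.0315415 ≈ 0.0648.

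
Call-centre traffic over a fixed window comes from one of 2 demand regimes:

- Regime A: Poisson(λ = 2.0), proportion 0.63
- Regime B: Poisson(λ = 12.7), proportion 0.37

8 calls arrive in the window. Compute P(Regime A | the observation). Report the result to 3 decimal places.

0.028

P(component k | x) = P(Z=k)·f_k(x) / marginal(x), where marginal(x) = Σ_j P(Z=j)·f_j(x).
Poisson probabilities:
  p_A = e^(−2.0)·2.0^8/8! = 0.000859272
  p_B = e^(−12.7)·12.7^8/8! = 0.0512117
Weight by the priors:
  P(Z=A)·p_A = 0.63 × 0.000859272 = 0.000541341
  P(Z=B)·p_B = 0.37 × 0.0512117 = 0.0189483
Normaliser: 0.000541341 + 0.0189483 = 0.0194897
Responsibility of Regime A: 0.000541341 / 0.0194897 ≈ 0.028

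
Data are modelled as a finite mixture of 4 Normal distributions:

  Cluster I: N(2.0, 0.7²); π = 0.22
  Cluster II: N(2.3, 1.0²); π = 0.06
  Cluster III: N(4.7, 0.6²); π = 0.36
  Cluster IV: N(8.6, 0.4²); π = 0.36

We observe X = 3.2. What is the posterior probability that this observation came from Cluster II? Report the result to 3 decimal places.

0.289

The responsibility of component k is P(Z=k) f_k(x) divided by Σ_j P(Z=j) f_j(x).
Evaluate each component's likelihood at the observed value:
  f_I = (1/(0.7·√(2π)))·exp(−(3.2−2.0)²/(2·0.7²)) = 0.569918·exp(-1.46939) = 0.131119
  f_II = (1/(1.0·√(2π)))·exp(−(3.2−2.3)²/(2·1.0²)) = 0.398942·exp(-0.40500) = 0.266085
  f_III = (1/(0.6·√(2π)))·exp(−(3.2−4.7)²/(2·0.6²)) = 0.664904·exp(-3.12500) = 0.0292138
  f_IV = (1/(0.4·√(2π)))·exp(−(3.2−8.6)²/(2·0.4²)) = 0.997356·exp(-91.12500) = 2.65317e-40
Prior × likelihood for each component:
  P(Z=I)·f_I = 0.22 × 0.131119 = 0.0288461
  P(Z=II)·f_II = 0.06 × 0.266085 = 0.0159651
  P(Z=III)·f_III = 0.36 × 0.0292138 = 0.010517
  P(Z=IV)·f_IV = 0.36 × 2.65317e-40 = 9.55142e-41
Marginal: 0.0288461 + 0.0159651 + 0.010517 + 9.55142e-41 = 0.0553282
So the posterior for Cluster II is 0.0159651 / 0.0553282 ≈ 0.289.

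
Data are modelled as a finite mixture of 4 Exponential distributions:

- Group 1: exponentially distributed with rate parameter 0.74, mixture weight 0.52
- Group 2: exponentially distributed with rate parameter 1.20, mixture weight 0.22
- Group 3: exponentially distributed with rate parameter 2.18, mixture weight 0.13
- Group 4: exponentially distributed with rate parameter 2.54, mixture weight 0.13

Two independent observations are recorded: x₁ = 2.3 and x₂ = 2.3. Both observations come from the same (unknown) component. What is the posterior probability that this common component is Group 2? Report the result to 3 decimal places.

The responsibility of component k is w_k f_k(x) divided by Σ_j w_j f_j(x).
Since both observations come from the same component, the likelihood for component k is f_k(x₁)·f_k(x₂).
  p_1 = [0.74·e^(−0.74·2.3) = 0.74·e^(−1.7020) = 0.134916] × [0.134916] = 0.0182022
  p_2 = [1.20·e^(−1.20·2.3) = 1.20·e^(−2.7600) = 0.0759501] × [0.0759501] = 0.00576842
  p_3 = [2.18·e^(−2.18·2.3) = 2.18·e^(−5.0140) = 0.0144845] × [0.0144845] = 0.000209801
  p_4 = [2.54·e^(−2.54·2.3) = 2.54·e^(−5.8420) = 0.0073737] × [0.0073737] = 5.43714e-05
Weight by the priors:
  w_1·p_1 = 0.52 × 0.0182022 = 0.00946517
  w_2·p_2 = 0.22 × 0.00576842 = 0.00126905
  w_3·p_3 = 0.13 × 0.000209801 = 2.72742e-05
  w_4·p_4 = 0.13 × 5.43714e-05 = 7.06829e-06
Denominator: 0.00946517 + 0.00126905 + 2.72742e-05 + 7.06829e-06 = 0.0107686
Responsibility of Group 2: 0.00126905 / 0.0107686 ≈ 0.118

0.118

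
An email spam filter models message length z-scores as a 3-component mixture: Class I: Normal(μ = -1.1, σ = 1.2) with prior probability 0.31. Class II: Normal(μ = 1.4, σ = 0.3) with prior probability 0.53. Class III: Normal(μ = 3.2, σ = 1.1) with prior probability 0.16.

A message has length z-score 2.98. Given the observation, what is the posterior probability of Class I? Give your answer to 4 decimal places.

0.0056

By Bayes' theorem, P(k | x) = π_k f_k(x) / Σ_j π_j f_j(x).
Component likelihoods at x = 2.98:
  L_I = 0.00102685
  L_II = 1.26069e-06
  L_III = 0.355493
Weight by the priors:
  π_I·L_I = 0.31 × 0.00102685 = 0.000318323
  π_II·L_II = 0.53 × 1.26069e-06 = 6.68164e-07
  π_III·L_III = 0.16 × 0.355493 = 0.0568789
Denominator: 0.000318323 + 6.68164e-07 + 0.0568789 = 0.0571979
So the posterior for Class I is 0.000318323 / 0.0571979 ≈ 0.0056.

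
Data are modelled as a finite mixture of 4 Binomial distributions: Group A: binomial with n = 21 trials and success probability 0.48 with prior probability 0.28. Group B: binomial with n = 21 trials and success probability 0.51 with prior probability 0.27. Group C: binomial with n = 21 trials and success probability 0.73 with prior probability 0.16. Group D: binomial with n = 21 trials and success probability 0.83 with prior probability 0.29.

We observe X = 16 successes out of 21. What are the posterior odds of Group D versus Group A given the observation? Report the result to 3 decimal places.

Since P(k|x) ∝ π_k f_k(x), the posterior odds are π_i f_i(x) / (π_j f_j(x)).
Component likelihoods at x = 16 successes out of 21:
  f_A = C(21,16)·0.48^16·0.52^5 = 20349·7.94072e-06·0.0380204 = 0.00614355
  f_B = C(21,16)·0.51^16·0.49^5 = 20349·2.0947e-05·0.0282475 = 0.0120405
  f_C = C(21,16)·0.73^16·0.27^5 = 20349·0.00650378·0.00143489 = 0.189901
  f_D = C(21,16)·0.83^16·0.17^5 = 20349·0.0507282·0.000141986 = 0.146567
Posterior odds = (π_D·f_D) / (π_A·f_A) = (0.29·0.146567) / (0.28·0.00614355) = 0.0425045 / 0.00172019 ≈ 24.709

24.709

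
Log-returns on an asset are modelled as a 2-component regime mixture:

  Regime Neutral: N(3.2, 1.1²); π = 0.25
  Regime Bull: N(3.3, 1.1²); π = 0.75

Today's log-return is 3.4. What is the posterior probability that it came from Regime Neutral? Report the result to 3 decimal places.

0.248

P(component k | x) = π_k·f_k(x) / marginal(x), where marginal(x) = Σ_j π_j·f_j(x).
Normal densities:
  f_Neutral = (1/(1.1·√(2π)))·exp(−(3.4−3.2)²/(2·1.1²)) = 0.362675·exp(-0.01653) = 0.356729
  f_Bull = (1/(1.1·√(2π)))·exp(−(3.4−3.3)²/(2·1.1²)) = 0.362675·exp(-0.00413) = 0.361179
Prior × likelihood for each component:
  π_Neutral·f_Neutral = 0.25 × 0.356729 = 0.0891824
  π_Bull·f_Bull = 0.75 × 0.361179 = 0.270884
Denominator: 0.0891824 + 0.270884 = 0.360067
P(Regime Neutral | x) = 0.0891824 / 0.360067 ≈ 0.248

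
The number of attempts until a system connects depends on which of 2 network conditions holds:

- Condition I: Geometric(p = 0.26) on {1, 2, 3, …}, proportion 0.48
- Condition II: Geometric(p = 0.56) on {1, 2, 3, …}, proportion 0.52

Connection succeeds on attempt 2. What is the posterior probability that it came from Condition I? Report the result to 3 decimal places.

The responsibility of component k is π_k f_k(x) divided by Σ_j π_j f_j(x).
Evaluate each component's likelihood at the observed value:
  f_I = 0.1924
  f_II = 0.2464
Unnormalised posteriors:
  π_I·f_I = 0.48 × 0.1924 = 0.092352
  π_II·f_II = 0.52 × 0.2464 = 0.128128
Evidence: 0.092352 + 0.128128 = 0.22048
Responsibility of Condition I: 0.092352 / 0.22048 ≈ 0.419

0.419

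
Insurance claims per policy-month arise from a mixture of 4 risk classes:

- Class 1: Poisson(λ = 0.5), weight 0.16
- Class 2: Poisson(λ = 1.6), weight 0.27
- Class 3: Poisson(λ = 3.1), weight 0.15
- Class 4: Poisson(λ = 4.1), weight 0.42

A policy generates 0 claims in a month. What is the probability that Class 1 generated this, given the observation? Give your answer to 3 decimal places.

Posterior ∝ prior × likelihood, so P(k | x) ∝ π_k f_k(x); normalise over all components.
Evaluate each component's likelihood at the observed value:
  f_1 = 0.606531
  f_2 = 0.201897
  f_3 = 0.0450492
  f_4 = 0.0165727
Multiply by the mixture weights:
  π_1·f_1 = 0.16 × 0.606531 = 0.0970449
  π_2·f_2 = 0.27 × 0.201897 = 0.0545121
  π_3·f_3 = 0.15 × 0.0450492 = 0.00675738
  π_4·f_4 = 0.42 × 0.0165727 = 0.00696052
Sum: 0.0970449 + 0.0545121 + 0.00675738 + 0.00696052 = 0.165275
Responsibility of Class 1: 0.0970449 / 0.165275 ≈ 0.587

0.587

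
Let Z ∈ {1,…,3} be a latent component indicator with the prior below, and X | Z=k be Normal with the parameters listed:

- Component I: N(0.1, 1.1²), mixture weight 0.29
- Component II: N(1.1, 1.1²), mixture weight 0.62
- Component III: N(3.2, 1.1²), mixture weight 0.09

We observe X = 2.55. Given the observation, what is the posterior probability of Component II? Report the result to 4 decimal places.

The responsibility of component k is π_k f_k(x) divided by Σ_j π_j f_j(x).
Normal densities:
  p_I = 0.0303603
  p_II = 0.152125
  p_III = 0.304576
Unnormalised posteriors:
  π_I·p_I = 0.29 × 0.0303603 = 0.00880448
  π_II·p_II = 0.62 × 0.152125 = 0.0943177
  π_III·p_III = 0.09 × 0.304576 = 0.0274118
Denominator: 0.00880448 + 0.0943177 + 0.0274118 = 0.130534
P(Component II | x) = 0.0943177 / 0.130534 ≈ 0.7226

0.7226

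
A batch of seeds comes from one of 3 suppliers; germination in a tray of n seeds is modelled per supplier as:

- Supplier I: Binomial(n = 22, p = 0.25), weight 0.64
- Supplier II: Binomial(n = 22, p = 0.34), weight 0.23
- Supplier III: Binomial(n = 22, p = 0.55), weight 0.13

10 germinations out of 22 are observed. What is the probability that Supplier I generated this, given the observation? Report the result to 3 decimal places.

The responsibility of component k is π_k f_k(x) divided by Σ_j π_j f_j(x).
Component likelihoods at x = 10 germinations out of 22:
  L_I = 0.0195345
  L_II = 0.0911975
  L_III = 0.112939
Unnormalised posteriors:
  π_I·L_I = 0.64 × 0.0195345 = 0.0125021
  π_II·L_II = 0.23 × 0.0911975 = 0.0209754
  π_III·L_III = 0.13 × 0.112939 = 0.0146821
Denominator: 0.0125021 + 0.0209754 + 0.0146821 = 0.0481596
So the posterior for Supplier I is 0.0125021 / 0.0481596 ≈ 0.260.

0.260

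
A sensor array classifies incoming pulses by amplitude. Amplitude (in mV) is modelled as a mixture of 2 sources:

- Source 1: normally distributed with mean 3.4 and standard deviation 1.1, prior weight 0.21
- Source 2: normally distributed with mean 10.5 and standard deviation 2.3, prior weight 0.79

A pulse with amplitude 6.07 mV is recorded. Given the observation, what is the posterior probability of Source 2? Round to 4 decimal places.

By Bayes' theorem, P(k | x) = w_k f_k(x) / Σ_j w_j f_j(x).
Evaluate each component's likelihood at the observed value:
  f_1 = (1/(1.1·√(2π)))·exp(−(6.07−3.4)²/(2·1.1²)) = 0.362675·exp(-2.94583) = 0.0190617
  f_2 = (1/(2.3·√(2π)))·exp(−(6.07−10.5)²/(2·2.3²)) = 0.173453·exp(-1.85491) = 0.0271398
Prior × likelihood for each component:
  w_1·f_1 = 0.21 × 0.0190617 = 0.00400295
  w_2·f_2 = 0.79 × 0.0271398 = 0.0214405
Denominator: 0.00400295 + 0.0214405 = 0.0254434
P(Source 2 | the observation) = 0.0214405 / 0.0254434 ≈ 0.8427

0.8427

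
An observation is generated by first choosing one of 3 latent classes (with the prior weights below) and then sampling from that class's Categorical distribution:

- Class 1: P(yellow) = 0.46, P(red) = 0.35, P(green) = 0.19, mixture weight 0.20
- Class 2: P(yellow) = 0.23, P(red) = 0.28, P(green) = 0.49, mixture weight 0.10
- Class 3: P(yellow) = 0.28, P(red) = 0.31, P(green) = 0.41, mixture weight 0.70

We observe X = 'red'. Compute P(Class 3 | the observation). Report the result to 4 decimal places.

P(component k | x) = π_k·f_k(x) / marginal(x), where marginal(x) = Σ_j π_j·f_j(x).
Component likelihoods at x = 'red':
  p_1 = P(red | comp) = 0.35
  p_2 = P(red | comp) = 0.28
  p_3 = P(red | comp) = 0.31
Prior × likelihood for each component:
  π_1·p_1 = 0.20 × 0.35 = 0.07
  π_2·p_2 = 0.10 × 0.28 = 0.028
  π_3·p_3 = 0.70 × 0.31 = 0.217
Evidence: 0.07 + 0.028 + 0.217 = 0.315
So the posterior for Class 3 is 0.217 / 0.315 ≈ 0.6889.

0.6889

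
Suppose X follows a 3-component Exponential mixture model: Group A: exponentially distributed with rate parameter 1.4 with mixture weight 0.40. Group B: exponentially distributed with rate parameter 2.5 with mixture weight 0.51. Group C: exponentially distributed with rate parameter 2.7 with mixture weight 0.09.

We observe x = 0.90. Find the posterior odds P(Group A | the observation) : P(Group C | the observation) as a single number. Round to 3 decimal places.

7.425

Only the two components matter; the odds are (P(Z=i) f_i(x)) / (P(Z=j) f_j(x)).
Evaluate each component's likelihood at the observed value:
  p_A = 0.397116
  p_B = 0.263498
  p_C = 0.237699
Odds = (0.40/0.09) × (0.397116/0.237699) = 4.44444 × 1.67066 ≈ 7.425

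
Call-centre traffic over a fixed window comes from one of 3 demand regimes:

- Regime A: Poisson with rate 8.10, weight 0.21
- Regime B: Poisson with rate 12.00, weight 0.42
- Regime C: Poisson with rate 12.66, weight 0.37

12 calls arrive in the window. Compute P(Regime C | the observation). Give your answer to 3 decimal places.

0.415

Apply Bayes' rule: the posterior for each component is proportional to its prior times its likelihood at x.
Poisson probabilities:
  f_A = 0.0505473
  f_B = 0.114368
  f_C = 0.112383
Weight by the priors:
  P(Z=A)·f_A = 0.21 × 0.0505473 = 0.0106149
  P(Z=B)·f_B = 0.42 × 0.114368 = 0.0480345
  P(Z=C)·f_C = 0.37 × 0.112383 = 0.0415816
Marginal: 0.0106149 + 0.0480345 + 0.0415816 = 0.100231
So the posterior for Regime C is 0.0415816 / 0.100231 ≈ 0.415.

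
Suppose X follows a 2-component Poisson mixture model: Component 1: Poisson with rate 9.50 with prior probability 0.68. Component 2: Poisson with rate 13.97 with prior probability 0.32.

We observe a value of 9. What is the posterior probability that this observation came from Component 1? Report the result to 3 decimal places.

0.852

Posterior ∝ prior × likelihood, so P(k | x) ∝ w_k f_k(x); normalise over all components.
Poisson probabilities:
  f_1 = 0.130003
  f_2 = 0.0478532
Prior × likelihood for each component:
  w_1·f_1 = 0.68 × 0.130003 = 0.0884017
  w_2·f_2 = 0.32 × 0.0478532 = 0.015313
Denominator: 0.0884017 + 0.015313 = 0.103715
P(Component 1 | the observation) ≈ 0.852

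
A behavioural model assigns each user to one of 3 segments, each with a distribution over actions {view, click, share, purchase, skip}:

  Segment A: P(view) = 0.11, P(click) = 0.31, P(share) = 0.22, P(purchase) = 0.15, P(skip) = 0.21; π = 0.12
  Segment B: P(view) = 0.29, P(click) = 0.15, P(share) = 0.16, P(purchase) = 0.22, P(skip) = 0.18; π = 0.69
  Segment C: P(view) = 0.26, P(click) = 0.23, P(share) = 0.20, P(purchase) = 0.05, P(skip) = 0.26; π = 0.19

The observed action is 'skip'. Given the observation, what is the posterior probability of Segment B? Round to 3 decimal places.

0.625

P(component k | x) = π_k·f_k(x) / marginal(x), where marginal(x) = Σ_j π_j·f_j(x).
Categorical probabilities:
  f_A = P(skip | comp) = 0.21
  f_B = P(skip | comp) = 0.18
  f_C = P(skip | comp) = 0.26
Multiply by the mixture weights:
  π_A·f_A = 0.12 × 0.21 = 0.0252
  π_B·f_B = 0.69 × 0.18 = 0.1242
  π_C·f_C = 0.19 × 0.26 = 0.0494
Sum: 0.0252 + 0.1242 + 0.0494 = 0.1988
P(Segment B | data) ≈ 0.625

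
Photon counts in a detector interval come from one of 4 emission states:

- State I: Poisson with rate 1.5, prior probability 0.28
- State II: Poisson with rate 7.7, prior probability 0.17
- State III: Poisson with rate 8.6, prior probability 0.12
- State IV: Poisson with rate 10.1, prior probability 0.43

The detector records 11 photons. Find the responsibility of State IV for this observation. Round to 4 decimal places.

The responsibility of component k is w_k f_k(x) divided by Σ_j w_j f_j(x).
Component likelihoods at x = 11 photons:
  L_I = e^(−1.5)·1.5^11/11! = 4.83511e-07
  L_II = e^(−7.7)·7.7^11/11! = 0.0639992
  L_III = e^(−8.6)·8.6^11/11! = 0.0877798
  L_IV = e^(−10.1)·10.1^11/11! = 0.114817
Weight by the priors:
  w_I·L_I = 0.28 × 4.83511e-07 = 1.35383e-07
  w_II·L_II = 0.17 × 0.0639992 = 0.0108799
  w_III·L_III = 0.12 × 0.0877798 = 0.0105336
  w_IV·L_IV = 0.43 × 0.114817 = 0.0493712
Evidence: 1.35383e-07 + 0.0108799 + 0.0105336 + 0.0493712 = 0.0707848
P(State IV | 11 photons) ≈ 0.6975

0.6975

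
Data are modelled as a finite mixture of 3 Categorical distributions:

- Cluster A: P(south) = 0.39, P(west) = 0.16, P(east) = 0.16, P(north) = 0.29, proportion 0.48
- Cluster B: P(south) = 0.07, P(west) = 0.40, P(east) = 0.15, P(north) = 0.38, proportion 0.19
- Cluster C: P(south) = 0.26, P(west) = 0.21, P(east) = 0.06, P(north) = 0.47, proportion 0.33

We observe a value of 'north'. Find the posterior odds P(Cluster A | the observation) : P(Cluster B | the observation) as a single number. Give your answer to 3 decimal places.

1.928

The posterior odds equal the prior odds times the likelihood ratio: (w_i/w_j)·(f_i(x)/f_j(x)).
Evaluate each component's likelihood at the observed value:
  f_A = 0.29
  f_B = 0.38
  f_C = 0.47
Posterior odds = (w_A·f_A) / (w_B·f_B) = (0.48·0.29) / (0.19·0.38) = 0.1392 / 0.0722 ≈ 1.928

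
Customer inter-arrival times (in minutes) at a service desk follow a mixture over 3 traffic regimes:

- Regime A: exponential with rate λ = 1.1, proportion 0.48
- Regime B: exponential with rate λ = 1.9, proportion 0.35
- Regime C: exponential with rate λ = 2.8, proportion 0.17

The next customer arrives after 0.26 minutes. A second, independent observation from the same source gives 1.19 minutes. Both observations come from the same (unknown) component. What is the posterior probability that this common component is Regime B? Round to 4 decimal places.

0.3633

By Bayes' theorem, P(k | x) = π_k f_k(x) / Σ_j π_j f_j(x).
Since both observations come from the same component, the likelihood for component k is f_k(x₁)·f_k(x₂).
  p_A = [0.826389] × [0.297099] = 0.245519
  p_B = [1.15934] × [0.198068] = 0.229629
  p_C = [1.35205] × [0.10002] = 0.135232
Prior × likelihood for each component:
  π_A·p_A = 0.48 × 0.245519 = 0.117849
  π_B·p_B = 0.35 × 0.229629 = 0.08037
  π_C·p_C = 0.17 × 0.135232 = 0.0229895
Evidence: 0.117849 + 0.08037 + 0.0229895 = 0.221209
So the posterior for Regime B is 0.08037 / 0.221209 ≈ 0.3633.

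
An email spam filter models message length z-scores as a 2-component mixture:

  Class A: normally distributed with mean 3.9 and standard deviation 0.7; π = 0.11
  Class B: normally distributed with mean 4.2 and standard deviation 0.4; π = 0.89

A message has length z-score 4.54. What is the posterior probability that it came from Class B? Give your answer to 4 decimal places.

Posterior ∝ prior × likelihood, so P(k | x) ∝ π_k f_k(x); normalise over all components.
Evaluate each component's likelihood at the observed value:
  f_A = (1/(0.7·√(2π)))·exp(−(4.54−3.9)²/(2·0.7²)) = 0.569918·exp(-0.41796) = 0.375227
  f_B = (1/(0.4·√(2π)))·exp(−(4.54−4.2)²/(2·0.4²)) = 0.997356·exp(-0.36125) = 0.694962
Prior × likelihood for each component:
  π_A·f_A = 0.11 × 0.375227 = 0.041275
  π_B·f_B = 0.89 × 0.694962 = 0.618516
Denominator: 0.041275 + 0.618516 = 0.659791
P(Class B | the observation) = 0.618516 / 0.659791 ≈ 0.9374

0.9374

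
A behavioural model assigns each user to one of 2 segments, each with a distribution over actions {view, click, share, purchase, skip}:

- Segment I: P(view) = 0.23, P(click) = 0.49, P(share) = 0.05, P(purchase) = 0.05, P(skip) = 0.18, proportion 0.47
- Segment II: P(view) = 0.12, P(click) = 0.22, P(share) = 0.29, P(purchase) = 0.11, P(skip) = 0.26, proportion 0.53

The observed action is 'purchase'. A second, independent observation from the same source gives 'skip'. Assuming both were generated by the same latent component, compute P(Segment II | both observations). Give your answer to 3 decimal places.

P(component k | x) = P(Z=k)·f_k(x) / marginal(x), where marginal(x) = Σ_j P(Z=j)·f_j(x).
Since both observations come from the same component, the likelihood for component k is f_k(x₁)·f_k(x₂).
  f_I = [P(purchase | comp) = 0.05] × [0.18] = 0.009
  f_II = [P(purchase | comp) = 0.11] × [0.26] = 0.0286
Multiply by the mixture weights:
  P(Z=I)·f_I = 0.47 × 0.009 = 0.00423
  P(Z=II)·f_II = 0.53 × 0.0286 = 0.015158
Denominator: 0.00423 + 0.015158 = 0.019388
P(Segment II | x) = 0.015158 / 0.019388 ≈ 0.782

0.782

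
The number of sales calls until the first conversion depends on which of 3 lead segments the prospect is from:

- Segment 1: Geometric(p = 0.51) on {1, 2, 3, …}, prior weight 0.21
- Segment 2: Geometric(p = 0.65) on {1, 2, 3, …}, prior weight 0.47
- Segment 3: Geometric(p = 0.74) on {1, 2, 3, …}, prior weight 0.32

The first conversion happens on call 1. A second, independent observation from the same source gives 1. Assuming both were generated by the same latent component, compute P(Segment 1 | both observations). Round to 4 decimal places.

By Bayes' theorem, P(k | x) = w_k f_k(x) / Σ_j w_j f_j(x).
Since both observations come from the same component, the likelihood for component k is f_k(x₁)·f_k(x₂).
  f_1 = [0.51·(1−0.51)^0 = 0.51·1 = 0.51] × [0.51] = 0.2601
  f_2 = [0.65·(1−0.65)^0 = 0.65·1 = 0.65] × [0.65] = 0.4225
  f_3 = [0.74·(1−0.74)^0 = 0.74·1 = 0.74] × [0.74] = 0.5476
Prior × likelihood for each component:
  w_1·f_1 = 0.21 × 0.2601 = 0.054621
  w_2·f_2 = 0.47 × 0.4225 = 0.198575
  w_3·f_3 = 0.32 × 0.5476 = 0.175232
Evidence: 0.054621 + 0.198575 + 0.175232 = 0.428428
So the posterior for Segment 1 is 0.054621 / 0.428428 ≈ 0.1275.

0.1275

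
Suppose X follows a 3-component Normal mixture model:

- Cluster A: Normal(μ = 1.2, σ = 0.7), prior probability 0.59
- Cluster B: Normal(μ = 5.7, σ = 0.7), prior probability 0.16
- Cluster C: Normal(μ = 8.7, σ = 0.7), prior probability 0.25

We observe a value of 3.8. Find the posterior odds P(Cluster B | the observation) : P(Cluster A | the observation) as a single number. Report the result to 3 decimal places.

Since P(k|x) ∝ P(Z=k) f_k(x), the posterior odds are P(Z=i) f_i(x) / (P(Z=j) f_j(x)).
Evaluate each component's likelihood at the observed value:
  L_A = 0.000575528
  L_B = 0.0143223
  L_C = 1.30496e-11
0.00229157 / 0.000339561 ≈ 6.749

6.749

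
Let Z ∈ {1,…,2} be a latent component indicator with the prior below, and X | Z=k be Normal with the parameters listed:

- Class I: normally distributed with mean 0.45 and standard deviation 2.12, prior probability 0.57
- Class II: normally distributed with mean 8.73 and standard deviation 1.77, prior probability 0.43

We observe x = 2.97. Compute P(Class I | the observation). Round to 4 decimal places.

Posterior ∝ prior × likelihood, so P(k | x) ∝ P(Z=k) f_k(x); normalise over all components.
Component likelihoods at x = 2.97:
  p_I = (1/(2.12·√(2π)))·exp(−(2.97−0.45)²/(2·2.12²)) = 0.188180·exp(-0.70648) = 0.0928441
  p_II = (1/(1.77·√(2π)))·exp(−(2.97−8.73)²/(2·1.77²)) = 0.225391·exp(-5.29503) = 0.00113067
Prior × likelihood for each component:
  P(Z=I)·p_I = 0.57 × 0.0928441 = 0.0529211
  P(Z=II)·p_II = 0.43 × 0.00113067 = 0.000486186
Evidence: 0.0529211 + 0.000486186 = 0.0534073
P(Class I | data) ≈ 0.9909

0.9909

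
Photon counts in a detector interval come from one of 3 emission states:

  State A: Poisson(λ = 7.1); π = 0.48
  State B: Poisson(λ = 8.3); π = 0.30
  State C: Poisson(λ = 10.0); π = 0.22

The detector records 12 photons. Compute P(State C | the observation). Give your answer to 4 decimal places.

Apply Bayes' rule: the posterior for each component is proportional to its prior times its likelihood at x.
Component likelihoods at x = 12 photons:
  p_A = 0.0282665
  p_B = 0.0554569
  p_C = 0.0947803
Unnormalised posteriors:
  π_A·p_A = 0.48 × 0.0282665 = 0.0135679
  π_B·p_B = 0.30 × 0.0554569 = 0.0166371
  π_C·p_C = 0.22 × 0.0947803 = 0.0208517
Sum: 0.0135679 + 0.0166371 + 0.0208517 = 0.0510567
P(State C | x) = 0.0208517 / 0.0510567 ≈ 0.4084

0.4084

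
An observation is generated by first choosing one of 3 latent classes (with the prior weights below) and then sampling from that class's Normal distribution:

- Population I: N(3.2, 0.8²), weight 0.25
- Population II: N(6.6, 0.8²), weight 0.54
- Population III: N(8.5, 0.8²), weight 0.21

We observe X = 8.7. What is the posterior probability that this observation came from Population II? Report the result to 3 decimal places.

0.078

P(component k | x) = π_k·f_k(x) / marginal(x), where marginal(x) = Σ_j π_j·f_j(x).
Normal densities:
  p_I = 2.71782e-11
  p_II = 0.0159052
  p_III = 0.483335
Unnormalised posteriors:
  π_I·p_I = 0.25 × 2.71782e-11 = 6.79454e-12
  π_II·p_II = 0.54 × 0.0159052 = 0.00858882
  π_III·p_III = 0.21 × 0.483335 = 0.1015
Denominator: 6.79454e-12 + 0.00858882 + 0.1015 = 0.110089
P(Population II | the observation) ≈ 0.078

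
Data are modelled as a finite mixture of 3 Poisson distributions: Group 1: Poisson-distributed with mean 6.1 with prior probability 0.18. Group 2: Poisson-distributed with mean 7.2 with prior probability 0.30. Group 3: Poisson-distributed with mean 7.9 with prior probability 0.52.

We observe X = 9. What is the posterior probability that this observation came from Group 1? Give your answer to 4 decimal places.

The responsibility of component k is π_k f_k(x) divided by Σ_j π_j f_j(x).
Component likelihoods at x = 9:
  p_1 = 0.0722785
  p_2 = 0.106982
  p_3 = 0.122449
Weight by the priors:
  π_1·p_1 = 0.18 × 0.0722785 = 0.0130101
  π_2·p_2 = 0.30 × 0.106982 = 0.0320945
  π_3·p_3 = 0.52 × 0.122449 = 0.0636734
Normaliser: 0.0130101 + 0.0320945 + 0.0636734 = 0.108778
P(Group 1 | the observation) ≈ 0.1196

0.1196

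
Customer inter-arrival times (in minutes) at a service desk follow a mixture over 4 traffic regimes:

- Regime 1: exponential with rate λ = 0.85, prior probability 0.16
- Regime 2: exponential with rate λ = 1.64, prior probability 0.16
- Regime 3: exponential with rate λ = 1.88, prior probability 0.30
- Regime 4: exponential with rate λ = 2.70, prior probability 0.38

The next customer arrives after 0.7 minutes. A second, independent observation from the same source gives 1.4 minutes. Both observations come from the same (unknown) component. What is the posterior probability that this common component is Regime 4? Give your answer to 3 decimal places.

0.151

Posterior ∝ prior × likelihood, so P(k | x) ∝ P(Z=k) f_k(x); normalise over all components.
Since both observations come from the same component, the likelihood for component k is f_k(x₁)·f_k(x₂).
  f_1 = [0.468828] × [0.258588] = 0.121233
  f_2 = [0.520324] × [0.165084] = 0.0858969
  f_3 = [0.504227] × [0.135237] = 0.0681901
  f_4 = [0.407894] × [0.0616213] = 0.0251349
Prior × likelihood for each component:
  P(Z=1)·f_1 = 0.16 × 0.121233 = 0.0193973
  P(Z=2)·f_2 = 0.16 × 0.0858969 = 0.0137435
  P(Z=3)·f_3 = 0.30 × 0.0681901 = 0.020457
  P(Z=4)·f_4 = 0.38 × 0.0251349 = 0.00955128
Denominator: 0.0193973 + 0.0137435 + 0.020457 + 0.00955128 = 0.0631491
P(Regime 4 | x₁,x₂) = 0.00955128 / 0.0631491 ≈ 0.151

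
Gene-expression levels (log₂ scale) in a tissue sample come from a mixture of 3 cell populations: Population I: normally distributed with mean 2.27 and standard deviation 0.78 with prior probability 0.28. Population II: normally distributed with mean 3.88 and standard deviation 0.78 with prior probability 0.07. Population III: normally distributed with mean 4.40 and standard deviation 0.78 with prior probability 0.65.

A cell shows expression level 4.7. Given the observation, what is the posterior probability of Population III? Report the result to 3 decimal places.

0.934

P(component k | x) = w_k·f_k(x) / marginal(x), where marginal(x) = Σ_j w_j·f_j(x).
Component likelihoods at x = 4.7:
  f_I = 0.0039927
  f_II = 0.294324
  f_III = 0.474999
Prior × likelihood for each component:
  w_I·f_I = 0.28 × 0.0039927 = 0.00111796
  w_II·f_II = 0.07 × 0.294324 = 0.0206027
  w_III·f_III = 0.65 × 0.474999 = 0.30875
Marginal: 0.00111796 + 0.0206027 + 0.30875 = 0.33047
P(Population III | x) = 0.30875 / 0.33047 ≈ 0.934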